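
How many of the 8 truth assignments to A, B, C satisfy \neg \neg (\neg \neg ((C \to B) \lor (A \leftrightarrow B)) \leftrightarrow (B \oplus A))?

A | B | C | (C \to B) | (A \leftrightarrow B) | (B \oplus A) | φ
- | - | - | --------- | --------------------- | ------------ | -
F | F | F |     T     |           T           |      F       | F
F | F | T |     F     |           T           |      F       | F
F | T | F |     T     |           F           |      T       | T
F | T | T |     T     |           F           |      T       | T
T | F | F |     T     |           F           |      T       | T
T | F | T |     F     |           F           |      T       | F
T | T | F |     T     |           T           |      F       | F
T | T | T |     T     |           T           |      F       | F
The formula is true on 3 of the 8 rows.

3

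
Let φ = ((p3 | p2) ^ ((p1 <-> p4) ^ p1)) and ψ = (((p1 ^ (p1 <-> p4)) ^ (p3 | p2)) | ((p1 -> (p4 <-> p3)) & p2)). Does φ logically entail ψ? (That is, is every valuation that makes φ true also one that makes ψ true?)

yes

p1 | p2 | p3 | p4 | φ | ψ
-- | -- | -- | -- | - | -
T  | T  | T  | T  | T | T
T  | T  | T  | F  | F | F
T  | T  | F  | T  | T | T
T  | T  | F  | F  | F | T
T  | F  | T  | T  | T | T
T  | F  | T  | F  | F | F
T  | F  | F  | T  | F | F
T  | F  | F  | F  | T | T
F  | T  | T  | T  | T | T
F  | T  | T  | F  | F | T
F  | T  | F  | T  | T | T
F  | T  | F  | F  | F | T
F  | F  | T  | T  | T | T
F  | F  | T  | F  | F | F
F  | F  | F  | T  | F | F
F  | F  | F  | F  | T | T
In every row where φ is true, ψ is also true, so φ ⊨ ψ.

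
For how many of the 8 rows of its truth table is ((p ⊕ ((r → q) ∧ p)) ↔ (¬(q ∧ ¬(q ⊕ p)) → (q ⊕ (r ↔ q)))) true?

p  q  r  |  φ
T  T  T  |  F
T  T  F  |  F
T  F  T  |  F
T  F  F  |  F
F  T  T  |  T
F  T  F  |  F
F  F  T  |  T
F  F  F  |  F
The formula is true on 2 of the 8 rows.

2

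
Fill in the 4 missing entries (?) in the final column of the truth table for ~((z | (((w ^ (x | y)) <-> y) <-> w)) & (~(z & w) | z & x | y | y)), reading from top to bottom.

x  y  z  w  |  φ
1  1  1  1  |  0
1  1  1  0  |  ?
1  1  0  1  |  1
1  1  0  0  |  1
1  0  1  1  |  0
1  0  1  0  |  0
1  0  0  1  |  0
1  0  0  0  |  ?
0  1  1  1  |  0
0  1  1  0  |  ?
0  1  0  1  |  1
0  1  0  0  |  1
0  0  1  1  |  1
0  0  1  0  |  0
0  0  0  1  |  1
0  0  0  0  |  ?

0, 0, 0, 1

Row x=1, y=1, z=1, w=0: (z | (((w ^ (x | y)) <-> y) <-> w)) = 1, (~(z & w) | z & x | y | y) = 1, ((z | (((w ^ (x | y)) <-> y) <-> w)) & (~(z & w) | z & x | y | y)) = 1, so the formula = 0.
Row x=1, y=0, z=0, w=0: (z | (((w ^ (x | y)) <-> y) <-> w)) = 1, (~(z & w) | z & x | y | y) = 1, ((z | (((w ^ (x | y)) <-> y) <-> w)) & (~(z & w) | z & x | y | y)) = 1, so the formula = 0.
Row x=0, y=1, z=1, w=0: (z | (((w ^ (x | y)) <-> y) <-> w)) = 1, (~(z & w) | z & x | y | y) = 1, ((z | (((w ^ (x | y)) <-> y) <-> w)) & (~(z & w) | z & x | y | y)) = 1, so the formula = 0.
Row x=0, y=0, z=0, w=0: (z | (((w ^ (x | y)) <-> y) <-> w)) = 0, (~(z & w) | z & x | y | y) = 1, ((z | (((w ^ (x | y)) <-> y) <-> w)) & (~(z & w) | z & x | y | y)) = 0, so the formula = 1.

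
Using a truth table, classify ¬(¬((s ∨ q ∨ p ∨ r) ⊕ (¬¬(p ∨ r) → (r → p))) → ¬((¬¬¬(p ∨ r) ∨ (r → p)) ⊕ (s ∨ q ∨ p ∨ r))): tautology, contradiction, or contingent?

contradiction

p  q  r  s  |  (s ∨ q ∨ p ∨ r)  (p ∨ r)  ¬(p ∨ r)  ¬¬(p ∨ r)  (r → p)  (¬¬(p ∨ r) → (r → p))  ¬¬¬(p ∨ r)  (¬¬¬(p ∨ r) ∨ (r → p))  φ
T  T  T  T  |         T            T        F          T         T               T                F                 T             F
T  T  T  F  |         T            T        F          T         T               T                F                 T             F
T  T  F  T  |         T            T        F          T         T               T                F                 T             F
T  T  F  F  |         T            T        F          T         T               T                F                 T             F
T  F  T  T  |         T            T        F          T         T               T                F                 T             F
T  F  T  F  |         T            T        F          T         T               T                F                 T             F
T  F  F  T  |         T            T        F          T         T               T                F                 T             F
T  F  F  F  |         T            T        F          T         T               T                F                 T             F
F  T  T  T  |         T            T        F          T         F               F                F                 F             F
F  T  T  F  |         T            T        F          T         F               F                F                 F             F
F  T  F  T  |         T            F        T          F         T               T                T                 T             F
F  T  F  F  |         T            F        T          F         T               T                T                 T             F
F  F  T  T  |         T            T        F          T         F               F                F                 F             F
F  F  T  F  |         T            T        F          T         F               F                F                 F             F
F  F  F  T  |         T            F        T          F         T               T                T                 T             F
F  F  F  F  |         F            F        T          F         T               T                T                 T             F
Every row is F, so the formula is a contradiction.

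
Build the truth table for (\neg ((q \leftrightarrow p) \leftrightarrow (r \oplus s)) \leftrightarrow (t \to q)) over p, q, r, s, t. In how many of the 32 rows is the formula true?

p | q | r | s | t || φ
F | F | F | F | F || T
F | F | F | F | T || F
F | F | F | T | F || F
F | F | F | T | T || T
F | F | T | F | F || F
F | F | T | F | T || T
F | F | T | T | F || T
F | F | T | T | T || F
F | T | F | F | F || F
F | T | F | F | T || F
F | T | F | T | F || T
F | T | F | T | T || T
F | T | T | F | F || T
F | T | T | F | T || T
F | T | T | T | F || F
F | T | T | T | T || F
T | F | F | F | F || F
T | F | F | F | T || T
T | F | F | T | F || T
T | F | F | T | T || F
T | F | T | F | F || T
T | F | T | F | T || F
T | F | T | T | F || F
T | F | T | T | T || T
T | T | F | F | F || T
T | T | F | F | T || T
T | T | F | T | F || F
T | T | F | T | T || F
T | T | T | F | F || F
T | T | T | F | T || F
T | T | T | T | F || T
T | T | T | T | T || T
The formula is true on 16 of the 32 rows.

16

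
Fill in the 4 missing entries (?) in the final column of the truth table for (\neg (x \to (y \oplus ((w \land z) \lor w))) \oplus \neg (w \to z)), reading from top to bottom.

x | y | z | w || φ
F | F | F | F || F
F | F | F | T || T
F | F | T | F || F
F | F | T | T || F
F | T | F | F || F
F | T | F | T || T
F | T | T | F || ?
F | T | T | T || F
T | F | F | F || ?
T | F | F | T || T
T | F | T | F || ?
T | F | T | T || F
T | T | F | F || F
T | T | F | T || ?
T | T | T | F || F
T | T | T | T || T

Row x=F, y=T, z=T, w=F: \neg (x \to (y \oplus ((w \land z) \lor w))) = F, \neg (w \to z) = F, so the formula = F.
Row x=T, y=F, z=F, w=F: \neg (x \to (y \oplus ((w \land z) \lor w))) = T, \neg (w \to z) = F, so the formula = T.
Row x=T, y=F, z=T, w=F: \neg (x \to (y \oplus ((w \land z) \lor w))) = T, \neg (w \to z) = F, so the formula = T.
Row x=T, y=T, z=F, w=T: \neg (x \to (y \oplus ((w \land z) \lor w))) = T, \neg (w \to z) = T, so the formula = F.

F, T, T, F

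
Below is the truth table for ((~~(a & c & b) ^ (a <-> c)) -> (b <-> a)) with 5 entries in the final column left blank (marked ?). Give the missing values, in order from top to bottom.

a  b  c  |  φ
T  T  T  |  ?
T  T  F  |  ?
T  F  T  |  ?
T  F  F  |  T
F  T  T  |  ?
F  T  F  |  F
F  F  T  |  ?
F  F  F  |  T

T, T, F, T, T

Row a=T, b=T, c=T: (~~(a & c & b) ^ (a <-> c)) = F, (b <-> a) = T, so the formula = T.
Row a=T, b=T, c=F: (~~(a & c & b) ^ (a <-> c)) = F, (b <-> a) = T, so the formula = T.
Row a=T, b=F, c=T: (~~(a & c & b) ^ (a <-> c)) = T, (b <-> a) = F, so the formula = F.
Row a=F, b=T, c=T: (~~(a & c & b) ^ (a <-> c)) = F, (b <-> a) = F, so the formula = T.
Row a=F, b=F, c=T: (~~(a & c & b) ^ (a <-> c)) = F, (b <-> a) = T, so the formula = T.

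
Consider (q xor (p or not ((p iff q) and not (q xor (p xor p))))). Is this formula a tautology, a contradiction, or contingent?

contingent

p | q | (p iff q) | (p xor p) | (q xor (p xor p)) | not (q xor (p xor p)) | φ
- | - | --------- | --------- | ----------------- | --------------------- | -
1 | 1 |     1     |     0     |         1         |           0           | 0
1 | 0 |     0     |     0     |         0         |           1           | 1
0 | 1 |     0     |     0     |         1         |           0           | 0
0 | 0 |     1     |     0     |         0         |           1           | 0
1 of 4 rows are 1, so the formula is contingent.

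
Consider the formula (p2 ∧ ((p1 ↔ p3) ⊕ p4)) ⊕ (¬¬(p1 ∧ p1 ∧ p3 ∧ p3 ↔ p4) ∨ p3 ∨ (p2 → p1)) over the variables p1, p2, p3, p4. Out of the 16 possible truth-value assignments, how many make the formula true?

p1  p2  p3  p4  |  φ
T   T   T   T   |  T
T   T   T   F   |  F
T   T   F   T   |  F
T   T   F   F   |  T
T   F   T   T   |  T
T   F   T   F   |  T
T   F   F   T   |  T
T   F   F   F   |  T
F   T   T   T   |  F
F   T   T   F   |  T
F   T   F   T   |  F
F   T   F   F   |  F
F   F   T   T   |  T
F   F   T   F   |  T
F   F   F   T   |  T
F   F   F   F   |  T
The formula is true on 11 of the 16 rows.

11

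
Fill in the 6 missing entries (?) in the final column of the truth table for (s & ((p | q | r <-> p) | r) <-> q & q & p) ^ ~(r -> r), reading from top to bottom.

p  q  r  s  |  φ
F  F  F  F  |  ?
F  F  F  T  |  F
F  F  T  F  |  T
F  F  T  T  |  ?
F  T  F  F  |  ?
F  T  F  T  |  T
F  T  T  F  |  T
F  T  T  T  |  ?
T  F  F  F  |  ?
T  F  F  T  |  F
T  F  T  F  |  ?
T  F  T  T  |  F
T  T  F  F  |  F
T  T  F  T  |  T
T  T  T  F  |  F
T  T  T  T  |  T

Row p=F, q=F, r=F, s=F: (s & ((p | q | r <-> p) | r) <-> q & q & p) = T, ~(r -> r) = F, so the formula = T.
Row p=F, q=F, r=T, s=T: (s & ((p | q | r <-> p) | r) <-> q & q & p) = F, ~(r -> r) = F, so the formula = F.
Row p=F, q=T, r=F, s=F: (s & ((p | q | r <-> p) | r) <-> q & q & p) = T, ~(r -> r) = F, so the formula = T.
Row p=F, q=T, r=T, s=T: (s & ((p | q | r <-> p) | r) <-> q & q & p) = F, ~(r -> r) = F, so the formula = F.
Row p=T, q=F, r=F, s=F: (s & ((p | q | r <-> p) | r) <-> q & q & p) = T, ~(r -> r) = F, so the formula = T.
Row p=T, q=F, r=T, s=F: (s & ((p | q | r <-> p) | r) <-> q & q & p) = T, ~(r -> r) = F, so the formula = T.

T, F, T, F, T, T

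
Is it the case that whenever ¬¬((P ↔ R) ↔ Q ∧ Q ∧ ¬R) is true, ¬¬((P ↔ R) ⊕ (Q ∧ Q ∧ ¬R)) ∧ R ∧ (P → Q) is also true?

no

P | Q | R || φ | ψ
T | T | T || F | T
T | T | F || F | F
T | F | T || F | F
T | F | F || T | F
F | T | T || T | F
F | T | F || T | F
F | F | T || T | F
F | F | F || F | F
At P=T, Q=F, R=F we have φ true but ψ false, so φ does not entail ψ.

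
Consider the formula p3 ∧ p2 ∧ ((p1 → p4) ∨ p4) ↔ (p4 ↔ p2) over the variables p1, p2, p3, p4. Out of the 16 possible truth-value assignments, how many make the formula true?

p1 | p2 | p3 | p4 || (p3 ∧ p2) | (p1 → p4) | ((p1 → p4) ∨ p4) | (p4 ↔ p2) | φ
T  | T  | T  | T  ||     T     |     T     |        T         |     T     | T
T  | T  | T  | F  ||     T     |     F     |        F         |     F     | T
T  | T  | F  | T  ||     F     |     T     |        T         |     T     | F
T  | T  | F  | F  ||     F     |     F     |        F         |     F     | T
T  | F  | T  | T  ||     F     |     T     |        T         |     F     | T
T  | F  | T  | F  ||     F     |     F     |        F         |     T     | F
T  | F  | F  | T  ||     F     |     T     |        T         |     F     | T
T  | F  | F  | F  ||     F     |     F     |        F         |     T     | F
F  | T  | T  | T  ||     T     |     T     |        T         |     T     | T
F  | T  | T  | F  ||     T     |     T     |        T         |     F     | F
F  | T  | F  | T  ||     F     |     T     |        T         |     T     | F
F  | T  | F  | F  ||     F     |     T     |        T         |     F     | T
F  | F  | T  | T  ||     F     |     T     |        T         |     F     | T
F  | F  | T  | F  ||     F     |     T     |        T         |     T     | F
F  | F  | F  | T  ||     F     |     T     |        T         |     F     | T
F  | F  | F  | F  ||     F     |     T     |        T         |     T     | F
The formula is true on 9 of the 16 rows.

9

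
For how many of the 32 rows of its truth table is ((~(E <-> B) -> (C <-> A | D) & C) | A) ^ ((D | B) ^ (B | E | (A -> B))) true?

A | B | C | D | E | φ
- | - | - | - | - | -
T | T | T | T | T | T
T | T | T | T | F | T
T | T | T | F | T | T
T | T | T | F | F | T
T | T | F | T | T | T
T | T | F | T | F | T
T | T | F | F | T | T
T | T | F | F | F | T
T | F | T | T | T | T
T | F | T | T | F | F
T | F | T | F | T | F
T | F | T | F | F | T
T | F | F | T | T | T
T | F | F | T | F | F
T | F | F | F | T | F
T | F | F | F | F | T
F | T | T | T | T | T
F | T | T | T | F | T
F | T | T | F | T | T
F | T | T | F | F | F
F | T | F | T | T | T
F | T | F | T | F | F
F | T | F | F | T | T
F | T | F | F | F | F
F | F | T | T | T | T
F | F | T | T | F | T
F | F | T | F | T | T
F | F | T | F | F | F
F | F | F | T | T | F
F | F | F | T | F | T
F | F | F | F | T | T
F | F | F | F | F | F
The formula is true on 22 of the 32 rows.

22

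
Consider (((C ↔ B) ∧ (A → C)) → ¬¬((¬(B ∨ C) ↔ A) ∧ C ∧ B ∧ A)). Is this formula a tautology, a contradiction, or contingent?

contingent

A | B | C || (C ↔ B) | (A → C) | ((C ↔ B) ∧ (A → C)) | (B ∨ C) | ¬(B ∨ C) | (¬(B ∨ C) ↔ A) | ((¬(B ∨ C) ↔ A) ∧ C ∧ B ∧ A) | φ
T | T | T ||    T    |    T    |          T          |    T    |    F     |       F        |              F               | F
T | T | F ||    F    |    F    |          F          |    T    |    F     |       F        |              F               | T
T | F | T ||    F    |    T    |          F          |    T    |    F     |       F        |              F               | T
T | F | F ||    T    |    F    |          F          |    F    |    T     |       T        |              F               | T
F | T | T ||    T    |    T    |          T          |    T    |    F     |       T        |              F               | F
F | T | F ||    F    |    T    |          F          |    T    |    F     |       T        |              F               | T
F | F | T ||    F    |    T    |          F          |    T    |    F     |       T        |              F               | T
F | F | F ||    T    |    T    |          T          |    F    |    T     |       F        |              F               | F
5 of 8 rows are T, so the formula is contingent.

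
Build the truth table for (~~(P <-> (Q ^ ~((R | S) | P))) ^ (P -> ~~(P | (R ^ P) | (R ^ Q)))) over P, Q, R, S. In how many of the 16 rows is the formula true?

P  Q  R  S     (R | S)  ((R | S) | P)  ~((R | S) | P)  (Q ^ ~((R | S) | P))  (P <-> (Q ^ ~((R | S) | P)))  (R ^ P)  (R ^ Q)  (P | (R ^ P) | (R ^ Q))  ~(P | (R ^ P) | (R ^ Q))  ~~(P | (R ^ P) | (R ^ Q))  φ
F  F  F  F        F           F              T                  T                         F                   F        F                F                        T                          F              T
F  F  F  T        T           T              F                  F                         T                   F        F                F                        T                          F              F
F  F  T  F        T           T              F                  F                         T                   T        T                T                        F                          T              F
F  F  T  T        T           T              F                  F                         T                   T        T                T                        F                          T              F
F  T  F  F        F           F              T                  F                         T                   F        T                T                        F                          T              F
F  T  F  T        T           T              F                  T                         F                   F        T                T                        F                          T              T
F  T  T  F        T           T              F                  T                         F                   T        F                T                        F                          T              T
F  T  T  T        T           T              F                  T                         F                   T        F                T                        F                          T              T
T  F  F  F        F           T              F                  F                         F                   T        F                T                        F                          T              T
T  F  F  T        T           T              F                  F                         F                   T        F                T                        F                          T              T
T  F  T  F        T           T              F                  F                         F                   F        T                T                        F                          T              T
T  F  T  T        T           T              F                  F                         F                   F        T                T                        F                          T              T
T  T  F  F        F           T              F                  T                         T                   T        T                T                        F                          T              F
T  T  F  T        T           T              F                  T                         T                   T        T                T                        F                          T              F
T  T  T  F        T           T              F                  T                         T                   F        F                T                        F                          T              F
T  T  T  T        T           T              F                  T                         T                   F        F                T                        F                          T              F
The formula is true on 8 of the 16 rows.

8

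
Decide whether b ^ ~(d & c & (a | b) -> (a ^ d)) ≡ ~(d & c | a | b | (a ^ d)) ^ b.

a | b | c | d | φ | ψ
- | - | - | - | - | -
1 | 1 | 1 | 1 | 0 | 1
1 | 1 | 1 | 0 | 1 | 1
1 | 1 | 0 | 1 | 1 | 1
1 | 1 | 0 | 0 | 1 | 1
1 | 0 | 1 | 1 | 1 | 0
1 | 0 | 1 | 0 | 0 | 0
1 | 0 | 0 | 1 | 0 | 0
1 | 0 | 0 | 0 | 0 | 0
0 | 1 | 1 | 1 | 1 | 1
0 | 1 | 1 | 0 | 1 | 1
0 | 1 | 0 | 1 | 1 | 1
0 | 1 | 0 | 0 | 1 | 1
0 | 0 | 1 | 1 | 0 | 0
0 | 0 | 1 | 0 | 0 | 1
0 | 0 | 0 | 1 | 0 | 0
0 | 0 | 0 | 0 | 0 | 1
The columns differ at a=1, b=1, c=1, d=1 (φ=0, ψ=1), so they are not equivalent.

not equivalent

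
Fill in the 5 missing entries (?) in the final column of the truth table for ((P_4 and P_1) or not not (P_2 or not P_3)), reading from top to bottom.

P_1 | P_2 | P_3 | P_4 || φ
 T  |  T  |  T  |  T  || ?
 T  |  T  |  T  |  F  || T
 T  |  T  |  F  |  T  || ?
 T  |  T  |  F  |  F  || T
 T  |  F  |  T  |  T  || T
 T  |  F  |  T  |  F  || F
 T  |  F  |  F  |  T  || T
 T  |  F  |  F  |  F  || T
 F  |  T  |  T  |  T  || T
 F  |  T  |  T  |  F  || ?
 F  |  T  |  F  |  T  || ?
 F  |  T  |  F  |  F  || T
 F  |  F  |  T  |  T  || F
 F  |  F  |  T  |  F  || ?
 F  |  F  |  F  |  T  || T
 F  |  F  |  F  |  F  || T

T, T, T, T, F

Row P_1=T, P_2=T, P_3=T, P_4=T: (P_4 and P_1) = T, not not (P_2 or not P_3) = T, so the formula = T.
Row P_1=T, P_2=T, P_3=F, P_4=T: (P_4 and P_1) = T, not not (P_2 or not P_3) = T, so the formula = T.
Row P_1=F, P_2=T, P_3=T, P_4=F: (P_4 and P_1) = F, not not (P_2 or not P_3) = T, so the formula = T.
Row P_1=F, P_2=T, P_3=F, P_4=T: (P_4 and P_1) = F, not not (P_2 or not P_3) = T, so the formula = T.
Row P_1=F, P_2=F, P_3=T, P_4=F: (P_4 and P_1) = F, not not (P_2 or not P_3) = F, so the formula = F.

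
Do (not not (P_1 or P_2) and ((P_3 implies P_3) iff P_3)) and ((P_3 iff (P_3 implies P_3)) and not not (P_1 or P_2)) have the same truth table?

equivalent

P_1 | P_2 | P_3 | φ | ψ
--- | --- | --- | - | -
 1  |  1  |  1  | 1 | 1
 1  |  1  |  0  | 0 | 0
 1  |  0  |  1  | 1 | 1
 1  |  0  |  0  | 0 | 0
 0  |  1  |  1  | 1 | 1
 0  |  1  |  0  | 0 | 0
 0  |  0  |  1  | 0 | 0
 0  |  0  |  0  | 0 | 0
The columns for φ and ψ agree on every row, so they are logically equivalent.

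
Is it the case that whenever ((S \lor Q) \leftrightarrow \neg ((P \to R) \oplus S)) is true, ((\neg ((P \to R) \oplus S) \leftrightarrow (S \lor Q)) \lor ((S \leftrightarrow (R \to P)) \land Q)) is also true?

P | Q | R | S || φ | ψ
F | F | F | F || T | T
F | F | F | T || T | T
F | F | T | F || T | T
F | F | T | T || T | T
F | T | F | F || F | F
F | T | F | T || T | T
F | T | T | F || F | T
F | T | T | T || T | T
T | F | F | F || F | F
T | F | F | T || F | F
T | F | T | F || T | T
T | F | T | T || T | T
T | T | F | F || T | T
T | T | F | T || F | T
T | T | T | F || F | F
T | T | T | T || T | T
In every row where φ is true, ψ is also true, so φ ⊨ ψ.

yes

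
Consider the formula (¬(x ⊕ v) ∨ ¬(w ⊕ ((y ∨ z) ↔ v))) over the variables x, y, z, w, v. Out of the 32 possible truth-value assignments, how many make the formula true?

24

  x   |   y   |   z   |   w   |   v   |   φ  
----- | ----- | ----- | ----- | ----- | -----
False | False | False | False | False |  True
False | False | False | False |  True |  True
False | False | False |  True | False |  True
False | False | False |  True |  True | False
False | False |  True | False | False |  True
False | False |  True | False |  True | False
False | False |  True |  True | False |  True
False | False |  True |  True |  True |  True
False |  True | False | False | False |  True
False |  True | False | False |  True | False
False |  True | False |  True | False |  True
False |  True | False |  True |  True |  True
False |  True |  True | False | False |  True
False |  True |  True | False |  True | False
False |  True |  True |  True | False |  True
False |  True |  True |  True |  True |  True
 True | False | False | False | False | False
 True | False | False | False |  True |  True
 True | False | False |  True | False |  True
 True | False | False |  True |  True |  True
 True | False |  True | False | False |  True
 True | False |  True | False |  True |  True
 True | False |  True |  True | False | False
 True | False |  True |  True |  True |  True
 True |  True | False | False | False |  True
 True |  True | False | False |  True |  True
 True |  True | False |  True | False | False
 True |  True | False |  True |  True |  True
 True |  True |  True | False | False |  True
 True |  True |  True | False |  True |  True
 True |  True |  True |  True | False | False
 True |  True |  True |  True |  True |  True
The formula is true on 24 of the 32 rows.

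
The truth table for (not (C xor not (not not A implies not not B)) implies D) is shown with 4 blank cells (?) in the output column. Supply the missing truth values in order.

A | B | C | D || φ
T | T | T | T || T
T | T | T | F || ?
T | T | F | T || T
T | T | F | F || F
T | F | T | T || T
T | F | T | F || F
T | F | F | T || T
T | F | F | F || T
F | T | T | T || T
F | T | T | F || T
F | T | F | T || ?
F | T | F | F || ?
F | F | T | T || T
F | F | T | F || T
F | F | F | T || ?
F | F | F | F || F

Row A=T, B=T, C=T, D=F: not (C xor not (not not A implies not not B)) = F, so the formula = T.
Row A=F, B=T, C=F, D=T: not (C xor not (not not A implies not not B)) = T, so the formula = T.
Row A=F, B=T, C=F, D=F: not (C xor not (not not A implies not not B)) = T, so the formula = F.
Row A=F, B=F, C=F, D=T: not (C xor not (not not A implies not not B)) = T, so the formula = T.

T, T, F, T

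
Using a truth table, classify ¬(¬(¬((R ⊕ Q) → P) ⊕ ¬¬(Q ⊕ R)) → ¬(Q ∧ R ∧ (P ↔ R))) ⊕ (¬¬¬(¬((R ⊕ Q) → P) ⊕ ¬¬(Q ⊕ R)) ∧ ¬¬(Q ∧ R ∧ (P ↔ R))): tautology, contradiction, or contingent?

contradiction

P  Q  R  |  φ
0  0  0  |  0
0  0  1  |  0
0  1  0  |  0
0  1  1  |  0
1  0  0  |  0
1  0  1  |  0
1  1  0  |  0
1  1  1  |  0
Every row is 0, so the formula is a contradiction.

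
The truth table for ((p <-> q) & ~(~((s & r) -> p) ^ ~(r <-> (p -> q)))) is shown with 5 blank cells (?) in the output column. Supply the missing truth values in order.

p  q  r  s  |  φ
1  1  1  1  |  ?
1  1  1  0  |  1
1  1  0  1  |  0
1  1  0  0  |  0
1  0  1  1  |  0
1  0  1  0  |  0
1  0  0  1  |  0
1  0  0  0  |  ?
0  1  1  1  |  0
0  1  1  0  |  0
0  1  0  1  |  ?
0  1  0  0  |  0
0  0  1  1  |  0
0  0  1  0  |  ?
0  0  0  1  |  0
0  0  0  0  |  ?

1, 0, 0, 1, 0

Row p=1, q=1, r=1, s=1: (p <-> q) = 1, ~(~((s & r) -> p) ^ ~(r <-> (p -> q))) = 1, so the formula = 1.
Row p=1, q=0, r=0, s=0: (p <-> q) = 0, ~(~((s & r) -> p) ^ ~(r <-> (p -> q))) = 1, so the formula = 0.
Row p=0, q=1, r=0, s=1: (p <-> q) = 0, ~(~((s & r) -> p) ^ ~(r <-> (p -> q))) = 0, so the formula = 0.
Row p=0, q=0, r=1, s=0: (p <-> q) = 1, ~(~((s & r) -> p) ^ ~(r <-> (p -> q))) = 1, so the formula = 1.
Row p=0, q=0, r=0, s=0: (p <-> q) = 1, ~(~((s & r) -> p) ^ ~(r <-> (p -> q))) = 0, so the formula = 0.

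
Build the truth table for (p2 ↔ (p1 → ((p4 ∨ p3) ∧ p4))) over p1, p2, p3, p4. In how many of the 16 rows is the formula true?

p1 | p2 | p3 | p4 || (p2 ↔ (p1 → ((p4 ∨ p3) ∧ p4)))
T  | T  | T  | T  ||               T               
T  | T  | T  | F  ||               F               
T  | T  | F  | T  ||               T               
T  | T  | F  | F  ||               F               
T  | F  | T  | T  ||               F               
T  | F  | T  | F  ||               T               
T  | F  | F  | T  ||               F               
T  | F  | F  | F  ||               T               
F  | T  | T  | T  ||               T               
F  | T  | T  | F  ||               T               
F  | T  | F  | T  ||               T               
F  | T  | F  | F  ||               T               
F  | F  | T  | T  ||               F               
F  | F  | T  | F  ||               F               
F  | F  | F  | T  ||               F               
F  | F  | F  | F  ||               F               
The formula is true on 8 of the 16 rows.

8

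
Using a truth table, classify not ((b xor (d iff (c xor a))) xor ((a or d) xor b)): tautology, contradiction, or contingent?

  a   |   b   |   c   |   d   || (c xor a) | (d iff (c xor a)) | (b xor (d iff (c xor a))) | (a or d) | ((a or d) xor b) |   φ  
 True |  True |  True |  True ||   False   |       False       |            True           |   True   |      False       | False
 True |  True |  True | False ||   False   |        True       |           False           |   True   |      False       |  True
 True |  True | False |  True ||    True   |        True       |           False           |   True   |      False       |  True
 True |  True | False | False ||    True   |       False       |            True           |   True   |      False       | False
 True | False |  True |  True ||   False   |       False       |           False           |   True   |       True       | False
 True | False |  True | False ||   False   |        True       |            True           |   True   |       True       |  True
 True | False | False |  True ||    True   |        True       |            True           |   True   |       True       |  True
 True | False | False | False ||    True   |       False       |           False           |   True   |       True       | False
False |  True |  True |  True ||    True   |        True       |           False           |   True   |      False       |  True
False |  True |  True | False ||    True   |       False       |            True           |  False   |       True       |  True
False |  True | False |  True ||   False   |       False       |            True           |   True   |      False       | False
False |  True | False | False ||   False   |        True       |           False           |  False   |       True       | False
False | False |  True |  True ||    True   |        True       |            True           |   True   |       True       |  True
False | False |  True | False ||    True   |       False       |           False           |  False   |      False       |  True
False | False | False |  True ||   False   |       False       |           False           |   True   |       True       | False
False | False | False | False ||   False   |        True       |            True           |  False   |      False       | False
8 of 16 rows are True, so the formula is contingent.

contingent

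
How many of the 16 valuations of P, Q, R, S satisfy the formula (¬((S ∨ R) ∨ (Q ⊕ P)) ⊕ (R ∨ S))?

P  Q  R  S  |  (S ∨ R)  (Q ⊕ P)  ((S ∨ R) ∨ (Q ⊕ P))  ¬((S ∨ R) ∨ (Q ⊕ P))  (R ∨ S)  φ
F  F  F  F  |     F        F              F                    T               F     T
F  F  F  T  |     T        F              T                    F               T     T
F  F  T  F  |     T        F              T                    F               T     T
F  F  T  T  |     T        F              T                    F               T     T
F  T  F  F  |     F        T              T                    F               F     F
F  T  F  T  |     T        T              T                    F               T     T
F  T  T  F  |     T        T              T                    F               T     T
F  T  T  T  |     T        T              T                    F               T     T
T  F  F  F  |     F        T              T                    F               F     F
T  F  F  T  |     T        T              T                    F               T     T
T  F  T  F  |     T        T              T                    F               T     T
T  F  T  T  |     T        T              T                    F               T     T
T  T  F  F  |     F        F              F                    T               F     T
T  T  F  T  |     T        F              T                    F               T     T
T  T  T  F  |     T        F              T                    F               T     T
T  T  T  T  |     T        F              T                    F               T     T
The formula is true on 14 of the 16 rows.

14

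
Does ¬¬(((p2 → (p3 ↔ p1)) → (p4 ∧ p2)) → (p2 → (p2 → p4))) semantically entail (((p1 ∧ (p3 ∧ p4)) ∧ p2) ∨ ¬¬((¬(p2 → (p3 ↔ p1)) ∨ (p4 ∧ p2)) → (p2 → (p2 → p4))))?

p1  p2  p3  p4  |  φ  ψ
F   F   F   F   |  T  T
F   F   F   T   |  T  T
F   F   T   F   |  T  T
F   F   T   T   |  T  T
F   T   F   F   |  T  T
F   T   F   T   |  T  T
F   T   T   F   |  F  F
F   T   T   T   |  T  T
T   F   F   F   |  T  T
T   F   F   T   |  T  T
T   F   T   F   |  T  T
T   F   T   T   |  T  T
T   T   F   F   |  F  F
T   T   F   T   |  T  T
T   T   T   F   |  T  T
T   T   T   T   |  T  T
In every row where φ is true, ψ is also true, so φ ⊨ ψ.

yes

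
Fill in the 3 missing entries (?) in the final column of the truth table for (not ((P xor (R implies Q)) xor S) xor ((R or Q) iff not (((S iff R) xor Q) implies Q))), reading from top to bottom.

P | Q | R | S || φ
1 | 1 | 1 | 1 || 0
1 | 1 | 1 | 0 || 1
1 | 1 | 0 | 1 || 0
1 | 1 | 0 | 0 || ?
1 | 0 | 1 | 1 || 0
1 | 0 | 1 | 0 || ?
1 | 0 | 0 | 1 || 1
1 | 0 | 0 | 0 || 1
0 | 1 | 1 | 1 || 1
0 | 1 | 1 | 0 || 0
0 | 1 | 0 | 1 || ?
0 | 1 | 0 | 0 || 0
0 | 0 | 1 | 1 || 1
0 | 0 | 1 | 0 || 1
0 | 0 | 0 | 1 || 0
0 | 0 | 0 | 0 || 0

Row P=1, Q=1, R=0, S=0: not ((P xor (R implies Q)) xor S) = 1, ((R or Q) iff not (((S iff R) xor Q) implies Q)) = 0, so the formula = 1.
Row P=1, Q=0, R=1, S=0: not ((P xor (R implies Q)) xor S) = 0, ((R or Q) iff not (((S iff R) xor Q) implies Q)) = 0, so the formula = 0.
Row P=0, Q=1, R=0, S=1: not ((P xor (R implies Q)) xor S) = 1, ((R or Q) iff not (((S iff R) xor Q) implies Q)) = 0, so the formula = 1.

1, 0, 1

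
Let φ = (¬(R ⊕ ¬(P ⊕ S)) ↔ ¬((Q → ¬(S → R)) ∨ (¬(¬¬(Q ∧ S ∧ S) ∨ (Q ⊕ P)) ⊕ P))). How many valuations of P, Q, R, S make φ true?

P  Q  R  S  |  φ
0  0  0  0  |  1
0  0  0  1  |  0
0  0  1  0  |  0
0  0  1  1  |  1
0  1  0  0  |  0
0  1  0  1  |  0
0  1  1  0  |  1
0  1  1  1  |  0
1  0  0  0  |  0
1  0  0  1  |  1
1  0  1  0  |  1
1  0  1  1  |  0
1  1  0  0  |  1
1  1  0  1  |  1
1  1  1  0  |  0
1  1  1  1  |  0
The formula is true on 7 of the 16 rows.

7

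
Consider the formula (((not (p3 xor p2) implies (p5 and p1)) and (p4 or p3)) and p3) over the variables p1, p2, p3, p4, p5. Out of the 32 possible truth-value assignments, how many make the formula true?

p1 | p2 | p3 | p4 | p5 || φ
T  | T  | T  | T  | T  || T
T  | T  | T  | T  | F  || F
T  | T  | T  | F  | T  || T
T  | T  | T  | F  | F  || F
T  | T  | F  | T  | T  || F
T  | T  | F  | T  | F  || F
T  | T  | F  | F  | T  || F
T  | T  | F  | F  | F  || F
T  | F  | T  | T  | T  || T
T  | F  | T  | T  | F  || T
T  | F  | T  | F  | T  || T
T  | F  | T  | F  | F  || T
T  | F  | F  | T  | T  || F
T  | F  | F  | T  | F  || F
T  | F  | F  | F  | T  || F
T  | F  | F  | F  | F  || F
F  | T  | T  | T  | T  || F
F  | T  | T  | T  | F  || F
F  | T  | T  | F  | T  || F
F  | T  | T  | F  | F  || F
F  | T  | F  | T  | T  || F
F  | T  | F  | T  | F  || F
F  | T  | F  | F  | T  || F
F  | T  | F  | F  | F  || F
F  | F  | T  | T  | T  || T
F  | F  | T  | T  | F  || T
F  | F  | T  | F  | T  || T
F  | F  | T  | F  | F  || T
F  | F  | F  | T  | T  || F
F  | F  | F  | T  | F  || F
F  | F  | F  | F  | T  || F
F  | F  | F  | F  | F  || F
The formula is true on 10 of the 32 rows.

10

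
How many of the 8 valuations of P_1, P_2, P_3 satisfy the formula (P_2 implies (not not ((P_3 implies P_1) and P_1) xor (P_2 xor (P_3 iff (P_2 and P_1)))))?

6

P_1 | P_2 | P_3 || (P_3 implies P_1) | ((P_3 implies P_1) and P_1) | (P_2 and P_1) | (P_3 iff (P_2 and P_1)) | φ
 T  |  T  |  T  ||         T         |              T              |       T       |            T            | T
 T  |  T  |  F  ||         T         |              T              |       T       |            F            | F
 T  |  F  |  T  ||         T         |              T              |       F       |            F            | T
 T  |  F  |  F  ||         T         |              T              |       F       |            T            | T
 F  |  T  |  T  ||         F         |              F              |       F       |            F            | T
 F  |  T  |  F  ||         T         |              F              |       F       |            T            | F
 F  |  F  |  T  ||         F         |              F              |       F       |            F            | T
 F  |  F  |  F  ||         T         |              F              |       F       |            T            | T
The formula is true on 6 of the 8 rows.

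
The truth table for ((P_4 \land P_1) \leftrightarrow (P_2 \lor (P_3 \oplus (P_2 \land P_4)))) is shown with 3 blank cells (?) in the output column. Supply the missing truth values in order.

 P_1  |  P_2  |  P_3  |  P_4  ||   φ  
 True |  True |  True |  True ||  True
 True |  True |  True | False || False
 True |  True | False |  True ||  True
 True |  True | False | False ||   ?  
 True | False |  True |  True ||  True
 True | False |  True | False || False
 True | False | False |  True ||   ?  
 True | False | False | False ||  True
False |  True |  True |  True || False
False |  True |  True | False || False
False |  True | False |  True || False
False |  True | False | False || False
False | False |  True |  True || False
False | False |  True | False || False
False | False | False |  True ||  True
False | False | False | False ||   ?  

False, False, True

Row P_1=True, P_2=True, P_3=False, P_4=False: (P_4 \land P_1) = False, (P_2 \lor (P_3 \oplus (P_2 \land P_4))) = True, so the formula = False.
Row P_1=True, P_2=False, P_3=False, P_4=True: (P_4 \land P_1) = True, (P_2 \lor (P_3 \oplus (P_2 \land P_4))) = False, so the formula = False.
Row P_1=False, P_2=False, P_3=False, P_4=False: (P_4 \land P_1) = False, (P_2 \lor (P_3 \oplus (P_2 \land P_4))) = False, so the formula = True.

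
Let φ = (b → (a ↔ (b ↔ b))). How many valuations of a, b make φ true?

a | b || (b ↔ b) | (a ↔ (b ↔ b)) | (b → (a ↔ (b ↔ b)))
0 | 0 ||    1    |       0       |          1         
0 | 1 ||    1    |       0       |          0         
1 | 0 ||    1    |       1       |          1         
1 | 1 ||    1    |       1       |          1         
The formula is true on 3 of the 4 rows.

3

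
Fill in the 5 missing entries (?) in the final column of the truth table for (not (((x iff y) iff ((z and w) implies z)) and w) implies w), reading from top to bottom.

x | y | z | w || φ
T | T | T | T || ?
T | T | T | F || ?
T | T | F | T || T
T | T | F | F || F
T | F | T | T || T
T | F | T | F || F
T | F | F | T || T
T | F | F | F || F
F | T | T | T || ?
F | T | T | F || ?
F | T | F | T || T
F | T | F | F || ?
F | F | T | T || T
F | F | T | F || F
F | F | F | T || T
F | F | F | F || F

T, F, T, F, F

Row x=T, y=T, z=T, w=T: not (((x iff y) iff ((z and w) implies z)) and w) = F, so the formula = T.
Row x=T, y=T, z=T, w=F: not (((x iff y) iff ((z and w) implies z)) and w) = T, so the formula = F.
Row x=F, y=T, z=T, w=T: not (((x iff y) iff ((z and w) implies z)) and w) = T, so the formula = T.
Row x=F, y=T, z=T, w=F: not (((x iff y) iff ((z and w) implies z)) and w) = T, so the formula = F.
Row x=F, y=T, z=F, w=F: not (((x iff y) iff ((z and w) implies z)) and w) = T, so the formula = F.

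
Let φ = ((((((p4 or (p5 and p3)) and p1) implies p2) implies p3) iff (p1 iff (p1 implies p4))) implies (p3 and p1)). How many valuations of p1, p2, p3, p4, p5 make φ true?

18

p1 | p2 | p3 | p4 | p5 || φ
1  | 1  | 1  | 1  | 1  || 1
1  | 1  | 1  | 1  | 0  || 1
1  | 1  | 1  | 0  | 1  || 1
1  | 1  | 1  | 0  | 0  || 1
1  | 1  | 0  | 1  | 1  || 1
1  | 1  | 0  | 1  | 0  || 1
1  | 1  | 0  | 0  | 1  || 0
1  | 1  | 0  | 0  | 0  || 0
1  | 0  | 1  | 1  | 1  || 1
1  | 0  | 1  | 1  | 0  || 1
1  | 0  | 1  | 0  | 1  || 1
1  | 0  | 1  | 0  | 0  || 1
1  | 0  | 0  | 1  | 1  || 0
1  | 0  | 0  | 1  | 0  || 0
1  | 0  | 0  | 0  | 1  || 0
1  | 0  | 0  | 0  | 0  || 0
0  | 1  | 1  | 1  | 1  || 1
0  | 1  | 1  | 1  | 0  || 1
0  | 1  | 1  | 0  | 1  || 1
0  | 1  | 1  | 0  | 0  || 1
0  | 1  | 0  | 1  | 1  || 0
0  | 1  | 0  | 1  | 0  || 0
0  | 1  | 0  | 0  | 1  || 0
0  | 1  | 0  | 0  | 0  || 0
0  | 0  | 1  | 1  | 1  || 1
0  | 0  | 1  | 1  | 0  || 1
0  | 0  | 1  | 0  | 1  || 1
0  | 0  | 1  | 0  | 0  || 1
0  | 0  | 0  | 1  | 1  || 0
0  | 0  | 0  | 1  | 0  || 0
0  | 0  | 0  | 0  | 1  || 0
0  | 0  | 0  | 0  | 0  || 0
The formula is true on 18 of the 32 rows.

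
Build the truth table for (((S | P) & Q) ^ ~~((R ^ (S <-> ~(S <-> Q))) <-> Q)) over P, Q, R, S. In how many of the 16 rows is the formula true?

  P      Q      R      S       (S | P)  ((S | P) & Q)  (S <-> Q)  ~(S <-> Q)  (S <-> ~(S <-> Q))  (R ^ (S <-> ~(S <-> Q)))    φ  
False  False  False  False      False       False         True      False            True                   True            False
False  False  False   True       True       False        False       True            True                   True            False
False  False   True  False      False       False         True      False            True                  False             True
False  False   True   True       True       False        False       True            True                  False             True
False   True  False  False      False       False        False       True           False                  False            False
False   True  False   True       True        True         True      False           False                  False             True
False   True   True  False      False       False        False       True           False                   True             True
False   True   True   True       True        True         True      False           False                   True            False
 True  False  False  False       True       False         True      False            True                   True            False
 True  False  False   True       True       False        False       True            True                   True            False
 True  False   True  False       True       False         True      False            True                  False             True
 True  False   True   True       True       False        False       True            True                  False             True
 True   True  False  False       True        True        False       True           False                  False             True
 True   True  False   True       True        True         True      False           False                  False             True
 True   True   True  False       True        True        False       True           False                   True            False
 True   True   True   True       True        True         True      False           False                   True            False
The formula is true on 8 of the 16 rows.

8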